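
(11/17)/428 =11/7276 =0.00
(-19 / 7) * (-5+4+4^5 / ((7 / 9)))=-174971 / 49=-3570.84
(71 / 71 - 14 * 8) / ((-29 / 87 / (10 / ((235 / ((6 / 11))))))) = 7.73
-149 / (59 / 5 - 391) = 745 / 1896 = 0.39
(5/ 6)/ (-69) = -5/ 414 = -0.01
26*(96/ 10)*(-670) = -167232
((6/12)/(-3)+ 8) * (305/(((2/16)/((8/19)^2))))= 3669760/1083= 3388.51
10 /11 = 0.91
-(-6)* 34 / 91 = 204 / 91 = 2.24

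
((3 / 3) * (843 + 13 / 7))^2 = 34975396 / 49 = 713783.59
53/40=1.32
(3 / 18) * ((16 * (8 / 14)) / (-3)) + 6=346 / 63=5.49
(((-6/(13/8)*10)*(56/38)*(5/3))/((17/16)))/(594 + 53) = -0.13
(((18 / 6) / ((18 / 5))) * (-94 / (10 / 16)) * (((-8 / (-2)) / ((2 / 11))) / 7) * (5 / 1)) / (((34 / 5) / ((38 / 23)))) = -3929200 / 8211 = -478.53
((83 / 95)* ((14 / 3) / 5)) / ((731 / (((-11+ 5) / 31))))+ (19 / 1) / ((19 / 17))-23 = -64586174 / 10763975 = -6.00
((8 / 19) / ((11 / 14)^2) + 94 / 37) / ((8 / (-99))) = -1233549 / 30932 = -39.88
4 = 4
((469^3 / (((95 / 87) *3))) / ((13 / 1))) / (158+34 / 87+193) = 260276991807 / 37755185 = 6893.81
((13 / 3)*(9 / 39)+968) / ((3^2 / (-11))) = -3553 / 3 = -1184.33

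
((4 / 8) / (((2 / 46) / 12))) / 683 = 0.20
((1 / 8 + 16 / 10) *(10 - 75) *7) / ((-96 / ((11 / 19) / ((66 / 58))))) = 60697 / 14592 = 4.16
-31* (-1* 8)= 248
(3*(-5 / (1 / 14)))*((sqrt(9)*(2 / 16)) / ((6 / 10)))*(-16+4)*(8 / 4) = 3150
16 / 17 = 0.94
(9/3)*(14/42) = 1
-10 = -10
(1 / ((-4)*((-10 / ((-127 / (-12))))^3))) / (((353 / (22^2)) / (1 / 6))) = 247854343 / 3659904000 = 0.07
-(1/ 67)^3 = -0.00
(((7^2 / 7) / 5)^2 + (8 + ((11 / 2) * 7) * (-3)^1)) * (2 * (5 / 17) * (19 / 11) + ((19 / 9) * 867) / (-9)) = 1797147433 / 84150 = 21356.48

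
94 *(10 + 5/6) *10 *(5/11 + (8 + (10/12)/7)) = 60504275/693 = 87307.76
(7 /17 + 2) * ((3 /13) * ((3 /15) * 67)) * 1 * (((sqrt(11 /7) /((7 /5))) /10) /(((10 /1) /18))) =74169 * sqrt(77) /541450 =1.20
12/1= 12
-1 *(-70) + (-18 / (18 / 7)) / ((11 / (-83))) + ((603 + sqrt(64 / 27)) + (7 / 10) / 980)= 8 *sqrt(3) / 9 + 11177611 / 15400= 727.36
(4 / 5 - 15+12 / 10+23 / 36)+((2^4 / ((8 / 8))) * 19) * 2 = 595.64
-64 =-64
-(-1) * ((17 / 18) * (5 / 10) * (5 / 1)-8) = -203 / 36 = -5.64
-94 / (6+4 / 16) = -376 / 25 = -15.04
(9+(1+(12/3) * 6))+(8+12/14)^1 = 42.86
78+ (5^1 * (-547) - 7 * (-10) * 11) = -1887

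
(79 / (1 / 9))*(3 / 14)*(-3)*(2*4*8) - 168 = -205944 / 7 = -29420.57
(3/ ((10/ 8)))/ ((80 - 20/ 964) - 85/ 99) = 71577/ 2359675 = 0.03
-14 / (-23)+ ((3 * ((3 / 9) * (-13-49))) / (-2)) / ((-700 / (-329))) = 34911 / 2300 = 15.18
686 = 686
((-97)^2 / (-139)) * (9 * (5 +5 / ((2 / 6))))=-1693620 / 139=-12184.32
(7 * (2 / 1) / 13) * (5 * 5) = 350 / 13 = 26.92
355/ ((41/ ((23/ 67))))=8165/ 2747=2.97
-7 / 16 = -0.44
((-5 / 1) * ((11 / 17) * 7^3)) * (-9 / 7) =24255 / 17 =1426.76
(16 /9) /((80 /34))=34 /45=0.76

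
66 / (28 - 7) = 3.14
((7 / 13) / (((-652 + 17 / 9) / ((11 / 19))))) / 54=-77 / 8671182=-0.00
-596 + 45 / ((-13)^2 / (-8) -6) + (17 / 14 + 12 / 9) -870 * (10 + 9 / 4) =-7325450 / 651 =-11252.61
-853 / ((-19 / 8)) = 359.16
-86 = -86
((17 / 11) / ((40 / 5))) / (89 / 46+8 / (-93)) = 36363 / 347996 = 0.10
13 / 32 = 0.41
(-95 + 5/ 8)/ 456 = -755/ 3648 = -0.21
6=6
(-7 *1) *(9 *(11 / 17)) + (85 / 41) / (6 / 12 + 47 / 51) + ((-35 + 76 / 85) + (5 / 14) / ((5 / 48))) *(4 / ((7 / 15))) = -299364255 / 990437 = -302.25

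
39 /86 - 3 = -219 /86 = -2.55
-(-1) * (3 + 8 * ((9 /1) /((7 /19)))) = 198.43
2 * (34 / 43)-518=-22206 / 43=-516.42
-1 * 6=-6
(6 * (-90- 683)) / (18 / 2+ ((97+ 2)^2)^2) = -773 / 16009935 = -0.00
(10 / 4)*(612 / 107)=1530 / 107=14.30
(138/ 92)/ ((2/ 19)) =57/ 4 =14.25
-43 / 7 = -6.14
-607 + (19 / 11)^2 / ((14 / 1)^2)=-14395251 / 23716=-606.98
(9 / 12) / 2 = 3 / 8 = 0.38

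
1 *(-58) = -58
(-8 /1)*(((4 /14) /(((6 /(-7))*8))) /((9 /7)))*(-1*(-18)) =14 /3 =4.67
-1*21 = -21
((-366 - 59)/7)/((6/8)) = -1700/21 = -80.95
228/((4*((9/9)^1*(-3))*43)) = -19/43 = -0.44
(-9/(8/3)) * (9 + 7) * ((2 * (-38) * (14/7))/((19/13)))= 5616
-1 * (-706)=706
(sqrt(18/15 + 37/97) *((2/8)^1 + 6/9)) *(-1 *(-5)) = 11 *sqrt(371995)/1164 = 5.76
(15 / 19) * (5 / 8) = 75 / 152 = 0.49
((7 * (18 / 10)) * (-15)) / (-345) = 63 / 115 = 0.55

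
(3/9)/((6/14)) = 7/9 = 0.78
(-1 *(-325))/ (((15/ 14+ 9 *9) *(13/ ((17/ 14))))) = 425/ 1149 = 0.37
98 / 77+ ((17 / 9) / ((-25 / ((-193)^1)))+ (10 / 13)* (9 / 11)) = 530383 / 32175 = 16.48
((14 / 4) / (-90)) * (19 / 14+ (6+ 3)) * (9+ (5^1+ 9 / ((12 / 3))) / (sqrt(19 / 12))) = -29 / 8 - 841 * sqrt(57) / 2736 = -5.95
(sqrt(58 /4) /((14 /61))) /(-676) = -0.02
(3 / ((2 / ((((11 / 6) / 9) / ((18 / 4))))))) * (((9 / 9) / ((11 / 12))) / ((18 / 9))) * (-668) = -668 / 27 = -24.74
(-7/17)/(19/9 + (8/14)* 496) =-441/305813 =-0.00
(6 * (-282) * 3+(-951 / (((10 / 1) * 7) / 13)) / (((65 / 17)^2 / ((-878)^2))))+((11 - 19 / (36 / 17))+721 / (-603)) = -28405915997959 / 3048500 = -9317997.70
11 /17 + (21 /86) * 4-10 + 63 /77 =-60774 /8041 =-7.56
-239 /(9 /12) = -956 /3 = -318.67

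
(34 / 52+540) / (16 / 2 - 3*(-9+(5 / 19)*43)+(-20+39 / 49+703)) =13087067 / 16577444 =0.79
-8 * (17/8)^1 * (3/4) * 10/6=-85/4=-21.25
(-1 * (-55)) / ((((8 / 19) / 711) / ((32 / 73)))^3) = 8677852589926080 / 389017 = 22307129482.58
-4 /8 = -1 /2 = -0.50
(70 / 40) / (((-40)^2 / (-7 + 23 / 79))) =-371 / 50560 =-0.01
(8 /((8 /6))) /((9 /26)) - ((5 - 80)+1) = 274 /3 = 91.33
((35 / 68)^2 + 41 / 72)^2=1205686729 / 1731891456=0.70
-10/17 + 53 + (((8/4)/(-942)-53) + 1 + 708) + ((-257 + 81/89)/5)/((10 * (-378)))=113588698466/160340175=708.42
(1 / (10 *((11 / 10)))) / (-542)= -1 / 5962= -0.00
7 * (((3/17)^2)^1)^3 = 5103/24137569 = 0.00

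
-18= -18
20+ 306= 326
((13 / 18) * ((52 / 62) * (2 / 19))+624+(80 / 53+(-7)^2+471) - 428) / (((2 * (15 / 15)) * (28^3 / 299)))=30139849129 / 6167480256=4.89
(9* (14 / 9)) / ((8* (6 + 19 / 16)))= 28 / 115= 0.24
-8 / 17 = -0.47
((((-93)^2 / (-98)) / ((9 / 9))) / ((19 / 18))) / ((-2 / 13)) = 543.47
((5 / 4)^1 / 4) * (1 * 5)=25 / 16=1.56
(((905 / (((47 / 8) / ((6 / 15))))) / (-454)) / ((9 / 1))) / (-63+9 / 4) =5792 / 23333103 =0.00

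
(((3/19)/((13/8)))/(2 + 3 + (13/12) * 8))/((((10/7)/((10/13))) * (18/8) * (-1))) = -0.00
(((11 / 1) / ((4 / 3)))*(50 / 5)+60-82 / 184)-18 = 11413 / 92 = 124.05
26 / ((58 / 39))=507 / 29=17.48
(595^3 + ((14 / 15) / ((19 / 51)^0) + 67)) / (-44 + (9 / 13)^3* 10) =-3470902047184 / 670335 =-5177861.89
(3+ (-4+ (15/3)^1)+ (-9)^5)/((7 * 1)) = -8435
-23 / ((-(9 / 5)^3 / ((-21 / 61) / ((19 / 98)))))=-1972250 / 281637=-7.00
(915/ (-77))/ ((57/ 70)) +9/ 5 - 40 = -52.79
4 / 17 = 0.24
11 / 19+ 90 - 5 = 1626 / 19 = 85.58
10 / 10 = 1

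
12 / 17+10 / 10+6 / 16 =283 / 136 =2.08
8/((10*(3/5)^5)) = 2500/243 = 10.29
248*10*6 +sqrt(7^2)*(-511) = 11303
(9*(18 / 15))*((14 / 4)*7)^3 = 3176523 / 20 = 158826.15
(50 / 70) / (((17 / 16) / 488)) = 39040 / 119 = 328.07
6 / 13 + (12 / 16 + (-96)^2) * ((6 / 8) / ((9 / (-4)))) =-159733 / 52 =-3071.79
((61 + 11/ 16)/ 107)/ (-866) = -987/ 1482592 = -0.00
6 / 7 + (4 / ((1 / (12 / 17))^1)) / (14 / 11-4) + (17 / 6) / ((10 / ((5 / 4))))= 0.18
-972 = -972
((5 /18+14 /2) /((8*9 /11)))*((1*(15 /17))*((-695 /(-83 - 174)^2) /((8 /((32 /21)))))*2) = -5007475 /1273292622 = -0.00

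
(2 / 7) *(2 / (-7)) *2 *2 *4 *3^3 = -1728 / 49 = -35.27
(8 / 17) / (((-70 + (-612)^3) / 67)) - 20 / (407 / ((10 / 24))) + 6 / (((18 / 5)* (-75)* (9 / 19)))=-21642632364944 / 321160967245305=-0.07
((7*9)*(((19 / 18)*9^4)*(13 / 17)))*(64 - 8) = 317631132 / 17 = 18684184.24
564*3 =1692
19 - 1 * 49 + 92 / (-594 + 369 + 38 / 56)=-191006 / 6281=-30.41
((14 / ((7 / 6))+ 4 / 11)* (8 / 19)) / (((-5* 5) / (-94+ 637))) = -590784 / 5225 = -113.07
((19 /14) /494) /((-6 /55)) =-0.03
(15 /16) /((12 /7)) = 35 /64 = 0.55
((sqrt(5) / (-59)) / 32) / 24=-sqrt(5) / 45312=-0.00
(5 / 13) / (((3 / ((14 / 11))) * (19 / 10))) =700 / 8151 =0.09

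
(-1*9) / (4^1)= -9 / 4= -2.25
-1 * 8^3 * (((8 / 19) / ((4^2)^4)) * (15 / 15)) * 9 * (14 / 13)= -63 / 1976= -0.03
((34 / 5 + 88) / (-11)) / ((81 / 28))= -4424 / 1485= -2.98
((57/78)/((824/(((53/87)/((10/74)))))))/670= 37259/6244024800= 0.00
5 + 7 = 12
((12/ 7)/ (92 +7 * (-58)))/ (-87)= 0.00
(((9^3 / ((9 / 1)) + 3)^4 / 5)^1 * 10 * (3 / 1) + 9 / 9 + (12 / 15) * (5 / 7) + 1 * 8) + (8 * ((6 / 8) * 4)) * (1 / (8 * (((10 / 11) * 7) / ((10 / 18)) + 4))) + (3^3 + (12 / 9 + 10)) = 1066440624833 / 3570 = 298722864.10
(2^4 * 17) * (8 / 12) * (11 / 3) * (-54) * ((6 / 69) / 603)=-23936 / 4623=-5.18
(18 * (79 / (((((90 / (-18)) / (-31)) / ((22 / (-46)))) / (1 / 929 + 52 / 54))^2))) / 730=5371361269977439 / 337446549757125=15.92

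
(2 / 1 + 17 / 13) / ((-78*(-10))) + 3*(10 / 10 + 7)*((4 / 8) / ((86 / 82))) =4990729 / 436020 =11.45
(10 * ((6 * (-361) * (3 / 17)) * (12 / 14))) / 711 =-43320 / 9401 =-4.61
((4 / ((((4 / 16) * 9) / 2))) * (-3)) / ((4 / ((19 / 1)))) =-50.67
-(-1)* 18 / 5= 18 / 5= 3.60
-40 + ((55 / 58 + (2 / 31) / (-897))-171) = -338772797 / 1612806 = -210.05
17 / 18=0.94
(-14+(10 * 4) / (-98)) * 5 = -3530 / 49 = -72.04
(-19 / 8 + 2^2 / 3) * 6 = -25 / 4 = -6.25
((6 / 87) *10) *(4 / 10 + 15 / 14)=206 / 203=1.01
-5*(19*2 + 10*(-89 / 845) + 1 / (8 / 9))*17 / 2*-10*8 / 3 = 21876025 / 507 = 43147.98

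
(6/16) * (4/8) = 3/16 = 0.19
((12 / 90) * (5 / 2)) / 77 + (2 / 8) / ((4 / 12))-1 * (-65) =60757 / 924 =65.75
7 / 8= 0.88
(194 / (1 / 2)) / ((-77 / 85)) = -32980 / 77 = -428.31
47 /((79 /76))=3572 /79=45.22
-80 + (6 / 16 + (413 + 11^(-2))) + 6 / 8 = 323441 / 968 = 334.13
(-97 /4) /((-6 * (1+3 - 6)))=-97 /48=-2.02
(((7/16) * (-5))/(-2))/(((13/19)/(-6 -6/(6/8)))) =-4655/208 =-22.38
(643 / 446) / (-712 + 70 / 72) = -11574 / 5708131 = -0.00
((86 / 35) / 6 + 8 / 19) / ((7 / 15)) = 1657 / 931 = 1.78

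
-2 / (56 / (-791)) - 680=-2607 / 4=-651.75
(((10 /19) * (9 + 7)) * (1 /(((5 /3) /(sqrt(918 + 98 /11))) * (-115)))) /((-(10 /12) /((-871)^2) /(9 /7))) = 7865589888 * sqrt(28039) /841225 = 1565670.57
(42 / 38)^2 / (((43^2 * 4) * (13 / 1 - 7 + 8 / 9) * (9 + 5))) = 567 / 331074544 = 0.00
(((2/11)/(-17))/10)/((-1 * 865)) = 0.00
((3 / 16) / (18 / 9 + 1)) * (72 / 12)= 3 / 8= 0.38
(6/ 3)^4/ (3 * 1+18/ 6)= 8/ 3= 2.67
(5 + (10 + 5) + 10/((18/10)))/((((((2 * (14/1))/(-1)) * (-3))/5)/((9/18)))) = 575/756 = 0.76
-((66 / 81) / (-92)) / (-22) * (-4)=1 / 621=0.00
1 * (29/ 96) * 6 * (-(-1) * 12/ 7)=87/ 28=3.11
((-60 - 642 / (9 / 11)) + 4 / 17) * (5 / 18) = -107665 / 459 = -234.56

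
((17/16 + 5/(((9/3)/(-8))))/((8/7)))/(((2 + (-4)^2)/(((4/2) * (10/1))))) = -20615/1728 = -11.93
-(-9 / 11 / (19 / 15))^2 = -18225 / 43681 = -0.42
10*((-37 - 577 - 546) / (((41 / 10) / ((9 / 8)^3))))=-2642625 / 656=-4028.39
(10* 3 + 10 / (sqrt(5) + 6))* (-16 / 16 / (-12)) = 165 / 62 - 5* sqrt(5) / 186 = 2.60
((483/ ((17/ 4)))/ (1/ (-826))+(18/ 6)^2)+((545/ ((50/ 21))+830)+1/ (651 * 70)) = -35947386386/ 387345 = -92804.57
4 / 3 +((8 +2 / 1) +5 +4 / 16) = 199 / 12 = 16.58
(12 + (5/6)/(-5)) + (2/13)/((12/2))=925/78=11.86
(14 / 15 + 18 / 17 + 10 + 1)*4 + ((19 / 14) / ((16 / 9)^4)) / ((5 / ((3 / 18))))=24319645219 / 467927040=51.97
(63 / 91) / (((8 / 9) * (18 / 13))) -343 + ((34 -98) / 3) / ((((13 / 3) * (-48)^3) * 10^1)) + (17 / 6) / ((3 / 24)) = -71833319 / 224640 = -319.77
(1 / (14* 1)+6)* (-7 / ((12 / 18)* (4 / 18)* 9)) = -255 / 8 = -31.88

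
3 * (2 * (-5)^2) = 150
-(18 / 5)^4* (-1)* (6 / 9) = 69984 / 625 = 111.97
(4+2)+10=16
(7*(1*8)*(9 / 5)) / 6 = 84 / 5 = 16.80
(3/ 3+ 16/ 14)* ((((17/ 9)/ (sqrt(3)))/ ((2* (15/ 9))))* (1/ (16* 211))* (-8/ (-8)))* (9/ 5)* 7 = 51* sqrt(3)/ 33760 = 0.00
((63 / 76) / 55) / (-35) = -9 / 20900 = -0.00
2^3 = 8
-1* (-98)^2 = -9604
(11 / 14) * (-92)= -506 / 7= -72.29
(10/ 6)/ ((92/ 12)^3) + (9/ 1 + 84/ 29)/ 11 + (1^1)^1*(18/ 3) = 27499608/ 3881273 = 7.09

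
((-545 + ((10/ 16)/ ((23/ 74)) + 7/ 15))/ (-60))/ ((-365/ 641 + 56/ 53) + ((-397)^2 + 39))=25434939613/ 443459582154000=0.00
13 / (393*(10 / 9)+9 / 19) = 741 / 24917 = 0.03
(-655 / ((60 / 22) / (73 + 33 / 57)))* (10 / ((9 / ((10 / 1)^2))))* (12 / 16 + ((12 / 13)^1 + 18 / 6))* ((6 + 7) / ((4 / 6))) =-3399499125 / 19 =-178921006.58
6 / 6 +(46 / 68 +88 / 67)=6811 / 2278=2.99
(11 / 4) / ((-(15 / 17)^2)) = -3179 / 900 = -3.53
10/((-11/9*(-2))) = 4.09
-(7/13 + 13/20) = -309/260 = -1.19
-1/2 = -0.50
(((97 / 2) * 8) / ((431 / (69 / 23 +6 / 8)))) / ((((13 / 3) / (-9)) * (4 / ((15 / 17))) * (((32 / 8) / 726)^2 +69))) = -15529635495 / 692822626652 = -0.02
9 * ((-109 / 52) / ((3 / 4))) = -327 / 13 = -25.15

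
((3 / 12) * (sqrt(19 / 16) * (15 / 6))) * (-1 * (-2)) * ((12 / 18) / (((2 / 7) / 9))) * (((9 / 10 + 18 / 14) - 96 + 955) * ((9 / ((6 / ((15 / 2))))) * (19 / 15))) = 10308393 * sqrt(19) / 128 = 351040.96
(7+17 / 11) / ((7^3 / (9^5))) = 5550606 / 3773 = 1471.14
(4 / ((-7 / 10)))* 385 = -2200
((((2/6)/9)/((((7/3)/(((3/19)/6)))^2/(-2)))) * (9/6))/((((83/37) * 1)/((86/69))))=-1591/202609806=-0.00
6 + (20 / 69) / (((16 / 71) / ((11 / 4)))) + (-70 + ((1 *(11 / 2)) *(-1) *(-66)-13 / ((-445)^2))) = 66140533673 / 218619600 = 302.54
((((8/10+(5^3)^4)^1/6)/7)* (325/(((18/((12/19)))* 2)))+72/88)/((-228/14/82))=-1325367152223/7942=-166880779.68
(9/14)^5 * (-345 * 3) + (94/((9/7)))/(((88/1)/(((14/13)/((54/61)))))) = -2104821198287/18688846176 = -112.62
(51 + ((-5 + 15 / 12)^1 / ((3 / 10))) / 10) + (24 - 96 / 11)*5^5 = 2102189 / 44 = 47777.02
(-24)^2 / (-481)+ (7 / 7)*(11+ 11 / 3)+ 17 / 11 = 238327 / 15873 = 15.01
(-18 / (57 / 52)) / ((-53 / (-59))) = -18408 / 1007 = -18.28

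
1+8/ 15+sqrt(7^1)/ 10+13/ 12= sqrt(7)/ 10+157/ 60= 2.88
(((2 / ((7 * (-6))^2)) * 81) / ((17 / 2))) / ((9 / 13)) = 13 / 833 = 0.02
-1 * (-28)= 28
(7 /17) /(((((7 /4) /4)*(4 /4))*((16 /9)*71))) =9 /1207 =0.01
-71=-71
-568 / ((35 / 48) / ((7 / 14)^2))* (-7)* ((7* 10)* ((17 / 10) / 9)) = 270368 / 15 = 18024.53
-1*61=-61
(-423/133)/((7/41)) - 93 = -111.63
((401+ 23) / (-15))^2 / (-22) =-89888 / 2475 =-36.32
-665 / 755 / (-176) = 133 / 26576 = 0.01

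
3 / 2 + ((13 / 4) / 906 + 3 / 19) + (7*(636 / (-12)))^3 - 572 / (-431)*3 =-1515446960434507 / 29676936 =-51064805.36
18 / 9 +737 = 739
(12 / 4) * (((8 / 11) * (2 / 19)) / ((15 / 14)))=224 / 1045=0.21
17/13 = 1.31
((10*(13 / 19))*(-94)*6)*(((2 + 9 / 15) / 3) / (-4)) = 15886 / 19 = 836.11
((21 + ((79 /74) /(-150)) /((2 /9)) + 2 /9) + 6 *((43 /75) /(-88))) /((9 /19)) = 294410681 /6593400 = 44.65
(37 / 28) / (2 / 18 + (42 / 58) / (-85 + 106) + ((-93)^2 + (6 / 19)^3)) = 66237363 / 433544948732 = 0.00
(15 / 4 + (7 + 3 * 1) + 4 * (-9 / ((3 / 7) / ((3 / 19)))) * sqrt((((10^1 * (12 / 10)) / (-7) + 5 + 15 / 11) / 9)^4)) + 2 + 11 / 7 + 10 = 13777991 / 579348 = 23.78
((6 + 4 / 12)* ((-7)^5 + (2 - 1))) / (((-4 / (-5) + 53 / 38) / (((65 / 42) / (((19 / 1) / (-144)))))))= 568836.18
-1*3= -3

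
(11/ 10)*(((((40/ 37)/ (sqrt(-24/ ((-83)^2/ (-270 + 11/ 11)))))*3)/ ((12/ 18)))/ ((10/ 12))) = 8217*sqrt(1614)/ 49765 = 6.63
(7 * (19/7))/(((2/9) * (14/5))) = 855/28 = 30.54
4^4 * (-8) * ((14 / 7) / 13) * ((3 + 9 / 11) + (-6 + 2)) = 8192 / 143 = 57.29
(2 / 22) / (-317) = -1 / 3487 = -0.00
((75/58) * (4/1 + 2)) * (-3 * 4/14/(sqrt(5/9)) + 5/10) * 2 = 225/29 - 1620 * sqrt(5)/203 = -10.09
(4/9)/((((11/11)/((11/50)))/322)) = 7084/225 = 31.48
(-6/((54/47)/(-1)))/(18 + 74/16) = 376/1629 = 0.23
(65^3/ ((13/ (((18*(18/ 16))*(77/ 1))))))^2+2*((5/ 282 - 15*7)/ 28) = 17134130724382428455/ 15792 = 1084988014461906.56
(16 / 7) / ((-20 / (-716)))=2864 / 35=81.83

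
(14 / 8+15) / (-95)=-67 / 380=-0.18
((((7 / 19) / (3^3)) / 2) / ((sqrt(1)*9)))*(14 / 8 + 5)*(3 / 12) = 7 / 5472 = 0.00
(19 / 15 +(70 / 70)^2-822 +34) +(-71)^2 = 63829 / 15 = 4255.27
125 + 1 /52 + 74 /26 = 6649 /52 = 127.87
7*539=3773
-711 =-711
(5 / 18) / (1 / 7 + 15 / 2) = 35 / 963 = 0.04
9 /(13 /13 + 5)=3 /2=1.50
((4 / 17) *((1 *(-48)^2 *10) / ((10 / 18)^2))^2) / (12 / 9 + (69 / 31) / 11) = 570073172410368 / 667675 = 853818358.35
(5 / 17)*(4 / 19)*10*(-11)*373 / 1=-2540.56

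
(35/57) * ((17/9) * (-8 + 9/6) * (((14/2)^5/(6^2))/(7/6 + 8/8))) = -10000165/6156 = -1624.46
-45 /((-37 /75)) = 91.22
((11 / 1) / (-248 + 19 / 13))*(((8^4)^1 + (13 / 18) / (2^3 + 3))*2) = -365.51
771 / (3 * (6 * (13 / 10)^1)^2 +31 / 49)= 944475 / 224362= 4.21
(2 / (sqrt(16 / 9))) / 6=1 / 4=0.25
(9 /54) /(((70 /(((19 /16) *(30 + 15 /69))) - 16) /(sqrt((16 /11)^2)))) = -2641 /153054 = -0.02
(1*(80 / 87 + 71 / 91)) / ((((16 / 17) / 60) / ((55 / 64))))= 62911475 / 675584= 93.12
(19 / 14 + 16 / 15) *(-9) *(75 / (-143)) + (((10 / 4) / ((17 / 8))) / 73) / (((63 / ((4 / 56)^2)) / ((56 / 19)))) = 34024862125 / 2973924954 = 11.44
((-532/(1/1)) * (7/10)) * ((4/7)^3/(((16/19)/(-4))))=11552/35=330.06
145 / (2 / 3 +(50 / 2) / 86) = 37410 / 247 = 151.46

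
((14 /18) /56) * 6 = 1 /12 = 0.08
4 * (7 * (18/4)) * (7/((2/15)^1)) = 6615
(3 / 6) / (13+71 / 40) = 20 / 591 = 0.03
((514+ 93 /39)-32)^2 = 39652209 /169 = 234628.46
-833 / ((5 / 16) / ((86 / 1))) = -1146208 / 5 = -229241.60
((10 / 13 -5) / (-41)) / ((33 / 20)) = 100 / 1599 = 0.06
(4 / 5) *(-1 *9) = -36 / 5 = -7.20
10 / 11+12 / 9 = 74 / 33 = 2.24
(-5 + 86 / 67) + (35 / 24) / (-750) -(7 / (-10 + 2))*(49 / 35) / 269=-240962291 / 64882800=-3.71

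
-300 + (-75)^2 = 5325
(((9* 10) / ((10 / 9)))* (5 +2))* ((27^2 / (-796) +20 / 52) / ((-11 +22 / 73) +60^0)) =75842109 / 2442128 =31.06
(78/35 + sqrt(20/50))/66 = 0.04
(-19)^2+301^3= 27271262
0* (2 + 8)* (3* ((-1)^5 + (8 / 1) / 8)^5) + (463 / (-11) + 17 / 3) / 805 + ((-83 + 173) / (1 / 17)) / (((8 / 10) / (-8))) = -406445702 / 26565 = -15300.05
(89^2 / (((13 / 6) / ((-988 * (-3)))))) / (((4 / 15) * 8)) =20317365 / 4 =5079341.25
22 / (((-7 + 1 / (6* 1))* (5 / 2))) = -264 / 205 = -1.29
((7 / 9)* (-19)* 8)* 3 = -1064 / 3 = -354.67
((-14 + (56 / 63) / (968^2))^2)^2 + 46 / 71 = 3368143964878699115418254295047 / 87674096075070190922919936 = 38416.64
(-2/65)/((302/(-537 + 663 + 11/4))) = -103/7852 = -0.01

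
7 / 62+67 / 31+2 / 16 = 595 / 248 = 2.40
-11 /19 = -0.58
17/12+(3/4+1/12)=9/4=2.25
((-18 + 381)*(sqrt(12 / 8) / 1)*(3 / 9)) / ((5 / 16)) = 968*sqrt(6) / 5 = 474.22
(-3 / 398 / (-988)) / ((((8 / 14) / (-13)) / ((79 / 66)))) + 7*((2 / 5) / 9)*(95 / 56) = 12638687 / 23956416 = 0.53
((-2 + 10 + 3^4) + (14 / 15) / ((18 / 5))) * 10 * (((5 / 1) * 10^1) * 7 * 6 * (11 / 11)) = 16870000 / 9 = 1874444.44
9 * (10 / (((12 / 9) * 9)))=15 / 2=7.50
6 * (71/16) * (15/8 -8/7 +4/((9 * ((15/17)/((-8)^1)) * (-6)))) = 2260427/60480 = 37.37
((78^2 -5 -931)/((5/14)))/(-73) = -72072/365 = -197.46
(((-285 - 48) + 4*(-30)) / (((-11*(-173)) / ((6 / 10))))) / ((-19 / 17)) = 23103 / 180785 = 0.13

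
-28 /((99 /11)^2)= -28 /81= -0.35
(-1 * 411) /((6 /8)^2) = -2192 /3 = -730.67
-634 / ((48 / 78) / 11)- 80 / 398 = -9021029 / 796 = -11332.95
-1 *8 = -8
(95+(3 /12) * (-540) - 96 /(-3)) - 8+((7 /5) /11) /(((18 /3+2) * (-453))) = -3189127 /199320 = -16.00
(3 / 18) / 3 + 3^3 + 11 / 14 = 1754 / 63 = 27.84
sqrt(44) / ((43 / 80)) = 160 * sqrt(11) / 43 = 12.34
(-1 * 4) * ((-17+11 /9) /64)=71 /72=0.99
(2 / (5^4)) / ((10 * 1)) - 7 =-21874 / 3125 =-7.00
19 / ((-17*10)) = -19 / 170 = -0.11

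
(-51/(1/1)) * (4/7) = -204/7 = -29.14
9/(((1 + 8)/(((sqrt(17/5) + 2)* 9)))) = 9* sqrt(85)/5 + 18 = 34.60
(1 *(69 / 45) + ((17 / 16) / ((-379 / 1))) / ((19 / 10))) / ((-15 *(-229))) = 1323709 / 2968252200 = 0.00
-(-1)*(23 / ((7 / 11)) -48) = -83 / 7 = -11.86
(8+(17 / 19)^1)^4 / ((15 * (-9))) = -815730721 / 17593335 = -46.37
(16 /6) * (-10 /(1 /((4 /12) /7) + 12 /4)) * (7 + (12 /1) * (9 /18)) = -130 /9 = -14.44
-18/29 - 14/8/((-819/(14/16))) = -67189/108576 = -0.62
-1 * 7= -7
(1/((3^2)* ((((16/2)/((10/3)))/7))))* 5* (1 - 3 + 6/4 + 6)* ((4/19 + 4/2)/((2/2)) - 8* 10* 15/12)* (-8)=3576650/513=6972.03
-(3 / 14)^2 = -9 / 196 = -0.05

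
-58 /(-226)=29 /113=0.26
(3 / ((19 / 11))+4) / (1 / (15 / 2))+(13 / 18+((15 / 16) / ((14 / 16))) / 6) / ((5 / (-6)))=83681 / 1995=41.95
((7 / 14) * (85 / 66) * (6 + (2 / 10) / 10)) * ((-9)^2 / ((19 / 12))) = 414477 / 2090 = 198.31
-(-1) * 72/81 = 8/9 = 0.89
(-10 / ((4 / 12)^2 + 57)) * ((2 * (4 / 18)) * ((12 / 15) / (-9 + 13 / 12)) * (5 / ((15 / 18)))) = 1152 / 24415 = 0.05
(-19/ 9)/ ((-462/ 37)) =703/ 4158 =0.17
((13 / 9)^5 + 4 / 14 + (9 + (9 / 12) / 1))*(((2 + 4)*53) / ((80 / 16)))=1430415569 / 1377810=1038.18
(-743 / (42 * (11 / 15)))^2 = 13801225 / 23716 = 581.94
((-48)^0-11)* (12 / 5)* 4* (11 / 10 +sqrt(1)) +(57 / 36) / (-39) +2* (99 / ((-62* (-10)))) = -14603843 / 72540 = -201.32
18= 18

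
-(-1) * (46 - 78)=-32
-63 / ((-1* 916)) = 63 / 916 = 0.07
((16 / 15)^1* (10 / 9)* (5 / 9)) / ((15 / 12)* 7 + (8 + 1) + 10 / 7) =4480 / 130491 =0.03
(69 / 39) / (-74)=-23 / 962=-0.02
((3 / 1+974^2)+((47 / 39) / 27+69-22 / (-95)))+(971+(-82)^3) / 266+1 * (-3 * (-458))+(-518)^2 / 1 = 1703523985169 / 1400490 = 1216377.11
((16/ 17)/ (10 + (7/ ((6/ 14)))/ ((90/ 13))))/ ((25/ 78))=67392/ 283645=0.24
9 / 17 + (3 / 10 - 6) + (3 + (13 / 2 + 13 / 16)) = 6993 / 1360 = 5.14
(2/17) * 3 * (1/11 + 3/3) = 72/187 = 0.39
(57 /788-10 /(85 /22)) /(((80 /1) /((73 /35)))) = -0.07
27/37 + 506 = 18749/37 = 506.73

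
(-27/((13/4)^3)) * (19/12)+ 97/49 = 79045/107653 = 0.73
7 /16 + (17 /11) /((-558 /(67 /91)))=1945841 /4468464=0.44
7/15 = 0.47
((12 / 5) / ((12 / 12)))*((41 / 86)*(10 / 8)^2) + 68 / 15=32617 / 5160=6.32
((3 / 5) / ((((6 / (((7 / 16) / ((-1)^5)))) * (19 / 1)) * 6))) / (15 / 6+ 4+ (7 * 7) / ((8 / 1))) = -7 / 230280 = -0.00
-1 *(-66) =66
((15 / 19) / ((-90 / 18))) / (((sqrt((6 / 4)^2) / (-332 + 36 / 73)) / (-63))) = -3049200 / 1387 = -2198.41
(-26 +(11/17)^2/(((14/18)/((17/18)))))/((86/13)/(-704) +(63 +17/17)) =-13881296/34845699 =-0.40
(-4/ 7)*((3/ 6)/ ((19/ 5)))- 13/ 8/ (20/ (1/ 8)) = -14529/ 170240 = -0.09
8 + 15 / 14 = 127 / 14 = 9.07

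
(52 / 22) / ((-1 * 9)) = -26 / 99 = -0.26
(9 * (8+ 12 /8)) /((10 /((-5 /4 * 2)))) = -171 /8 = -21.38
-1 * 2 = -2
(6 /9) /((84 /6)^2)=1 /294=0.00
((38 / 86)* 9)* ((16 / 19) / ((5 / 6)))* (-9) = -7776 / 215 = -36.17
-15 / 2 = -7.50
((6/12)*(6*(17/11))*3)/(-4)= -153/44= -3.48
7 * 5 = 35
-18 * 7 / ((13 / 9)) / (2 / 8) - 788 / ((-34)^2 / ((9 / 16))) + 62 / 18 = -187114145 / 541008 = -345.86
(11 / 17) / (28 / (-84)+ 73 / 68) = 132 / 151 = 0.87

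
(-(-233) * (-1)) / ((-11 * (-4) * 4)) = -1.32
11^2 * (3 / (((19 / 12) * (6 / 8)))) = 5808 / 19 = 305.68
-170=-170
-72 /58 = -1.24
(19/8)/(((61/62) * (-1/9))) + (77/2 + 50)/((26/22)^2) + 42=3448917/41236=83.64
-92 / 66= -46 / 33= -1.39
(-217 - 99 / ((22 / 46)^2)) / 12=-1787 / 33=-54.15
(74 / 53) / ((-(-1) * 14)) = 0.10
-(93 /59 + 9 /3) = -270 /59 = -4.58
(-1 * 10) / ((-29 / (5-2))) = 30 / 29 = 1.03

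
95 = 95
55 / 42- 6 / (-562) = 15581 / 11802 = 1.32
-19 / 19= -1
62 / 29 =2.14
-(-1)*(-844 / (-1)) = 844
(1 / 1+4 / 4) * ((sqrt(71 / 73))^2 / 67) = 142 / 4891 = 0.03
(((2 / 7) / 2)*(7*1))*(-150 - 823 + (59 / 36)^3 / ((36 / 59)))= -1622149007 / 1679616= -965.79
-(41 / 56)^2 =-1681 / 3136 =-0.54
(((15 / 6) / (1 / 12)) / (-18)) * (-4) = 20 / 3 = 6.67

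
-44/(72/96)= -176/3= -58.67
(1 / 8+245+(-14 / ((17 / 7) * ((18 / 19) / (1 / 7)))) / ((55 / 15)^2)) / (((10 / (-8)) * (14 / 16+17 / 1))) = -16130852 / 1470755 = -10.97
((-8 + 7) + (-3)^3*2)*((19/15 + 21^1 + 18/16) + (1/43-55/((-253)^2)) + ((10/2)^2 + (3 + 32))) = -2504593999/545928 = -4587.77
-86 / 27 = -3.19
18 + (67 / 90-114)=-8573 / 90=-95.26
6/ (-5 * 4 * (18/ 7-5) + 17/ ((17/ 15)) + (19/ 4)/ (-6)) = 1008/ 10547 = 0.10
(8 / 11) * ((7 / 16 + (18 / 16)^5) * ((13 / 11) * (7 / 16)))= 6678035 / 7929856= 0.84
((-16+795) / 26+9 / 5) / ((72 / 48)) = 4129 / 195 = 21.17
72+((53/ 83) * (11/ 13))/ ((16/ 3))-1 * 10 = 1072117/ 17264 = 62.10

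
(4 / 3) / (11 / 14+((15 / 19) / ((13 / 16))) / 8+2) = 13832 / 30159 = 0.46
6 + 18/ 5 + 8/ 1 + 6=118/ 5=23.60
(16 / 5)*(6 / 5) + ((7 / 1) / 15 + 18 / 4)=1321 / 150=8.81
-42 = -42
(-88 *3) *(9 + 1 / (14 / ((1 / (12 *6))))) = -2376.26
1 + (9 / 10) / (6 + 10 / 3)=307 / 280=1.10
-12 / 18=-0.67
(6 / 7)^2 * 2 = 72 / 49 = 1.47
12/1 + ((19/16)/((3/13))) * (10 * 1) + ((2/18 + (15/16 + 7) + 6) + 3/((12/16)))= 11737/144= 81.51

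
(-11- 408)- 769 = -1188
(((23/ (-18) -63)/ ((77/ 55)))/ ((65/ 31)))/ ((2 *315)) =-2759/ 79380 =-0.03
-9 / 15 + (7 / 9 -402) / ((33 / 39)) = -235012 / 495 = -474.77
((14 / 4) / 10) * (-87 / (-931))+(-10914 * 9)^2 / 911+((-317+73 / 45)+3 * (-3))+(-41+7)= 230973613729949 / 21809340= 10590582.46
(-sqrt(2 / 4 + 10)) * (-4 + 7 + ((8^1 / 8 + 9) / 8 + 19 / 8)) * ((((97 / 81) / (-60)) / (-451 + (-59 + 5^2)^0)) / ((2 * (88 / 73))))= -375293 * sqrt(42) / 6158592000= -0.00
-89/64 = -1.39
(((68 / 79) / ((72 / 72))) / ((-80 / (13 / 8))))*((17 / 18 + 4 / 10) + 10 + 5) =-325091 / 1137600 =-0.29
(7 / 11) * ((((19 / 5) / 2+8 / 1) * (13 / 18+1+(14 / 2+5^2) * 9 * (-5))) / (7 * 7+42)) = -25889 / 260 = -99.57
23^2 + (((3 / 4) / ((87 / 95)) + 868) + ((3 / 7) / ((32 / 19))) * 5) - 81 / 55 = 499341159 / 357280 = 1397.62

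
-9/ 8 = -1.12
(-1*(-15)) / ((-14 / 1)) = -15 / 14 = -1.07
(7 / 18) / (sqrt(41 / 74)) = 7*sqrt(3034) / 738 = 0.52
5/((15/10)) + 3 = 19/3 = 6.33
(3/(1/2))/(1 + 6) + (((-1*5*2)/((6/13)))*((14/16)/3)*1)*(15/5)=-3041/168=-18.10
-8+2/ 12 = -47/ 6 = -7.83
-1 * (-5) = 5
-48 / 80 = -3 / 5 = -0.60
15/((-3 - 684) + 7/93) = -1395/63884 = -0.02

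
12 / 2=6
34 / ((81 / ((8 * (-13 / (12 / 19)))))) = -16796 / 243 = -69.12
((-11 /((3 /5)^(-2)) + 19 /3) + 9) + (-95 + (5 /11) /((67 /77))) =-417599 /5025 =-83.10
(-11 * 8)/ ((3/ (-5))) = 440/ 3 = 146.67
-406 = -406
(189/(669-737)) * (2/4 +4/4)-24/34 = -39/8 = -4.88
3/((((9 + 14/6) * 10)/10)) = 9/34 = 0.26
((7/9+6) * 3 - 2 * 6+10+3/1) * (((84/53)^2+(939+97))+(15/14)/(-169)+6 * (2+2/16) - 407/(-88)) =74853137368/3323047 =22525.45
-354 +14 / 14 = -353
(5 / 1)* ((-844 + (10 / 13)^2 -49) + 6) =-749015 / 169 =-4432.04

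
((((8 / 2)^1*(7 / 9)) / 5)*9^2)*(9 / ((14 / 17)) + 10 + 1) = 1105.20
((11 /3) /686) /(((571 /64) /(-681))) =-79904 /195853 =-0.41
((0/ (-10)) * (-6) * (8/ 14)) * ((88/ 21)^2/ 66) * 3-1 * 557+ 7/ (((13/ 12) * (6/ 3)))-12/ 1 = -7355/ 13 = -565.77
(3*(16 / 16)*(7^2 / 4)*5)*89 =65415 / 4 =16353.75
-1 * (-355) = 355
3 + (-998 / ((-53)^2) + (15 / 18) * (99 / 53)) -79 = -420219 / 5618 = -74.80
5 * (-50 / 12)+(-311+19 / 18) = -2977 / 9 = -330.78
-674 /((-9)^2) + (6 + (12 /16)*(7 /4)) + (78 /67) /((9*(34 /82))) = -1028161 /1476144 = -0.70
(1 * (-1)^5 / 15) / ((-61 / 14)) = 14 / 915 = 0.02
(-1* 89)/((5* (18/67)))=-5963/90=-66.26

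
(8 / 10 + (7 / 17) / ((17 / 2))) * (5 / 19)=0.22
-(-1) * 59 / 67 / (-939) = -59 / 62913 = -0.00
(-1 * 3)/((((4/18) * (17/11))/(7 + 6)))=-3861/34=-113.56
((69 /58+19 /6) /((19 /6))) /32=0.04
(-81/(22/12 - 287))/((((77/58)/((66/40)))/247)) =180063/2065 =87.20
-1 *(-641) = 641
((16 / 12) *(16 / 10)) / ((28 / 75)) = 40 / 7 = 5.71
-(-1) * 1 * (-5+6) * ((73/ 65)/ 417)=73/ 27105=0.00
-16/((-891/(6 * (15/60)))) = 8/297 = 0.03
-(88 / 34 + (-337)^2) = -1930717 / 17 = -113571.59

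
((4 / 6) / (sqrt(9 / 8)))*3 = 4*sqrt(2) / 3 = 1.89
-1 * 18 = -18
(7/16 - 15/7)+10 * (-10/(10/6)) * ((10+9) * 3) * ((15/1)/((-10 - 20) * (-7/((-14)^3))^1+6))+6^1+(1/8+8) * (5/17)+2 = -708338595/81872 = -8651.78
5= 5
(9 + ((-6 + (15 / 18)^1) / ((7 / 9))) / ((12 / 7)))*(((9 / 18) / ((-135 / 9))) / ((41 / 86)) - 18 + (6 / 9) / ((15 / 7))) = -6553 / 72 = -91.01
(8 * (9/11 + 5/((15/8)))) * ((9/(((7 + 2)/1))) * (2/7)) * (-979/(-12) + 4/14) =3163420/4851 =652.12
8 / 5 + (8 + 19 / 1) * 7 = 953 / 5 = 190.60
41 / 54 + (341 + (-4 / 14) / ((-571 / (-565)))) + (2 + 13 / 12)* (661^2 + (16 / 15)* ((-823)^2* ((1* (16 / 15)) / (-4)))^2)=17369232664177057369 / 161878500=107297959050.63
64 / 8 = 8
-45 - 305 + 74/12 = -2063/6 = -343.83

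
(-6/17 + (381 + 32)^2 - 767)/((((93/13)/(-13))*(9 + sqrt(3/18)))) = -8781122376/255595 + 487840132*sqrt(6)/766785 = -32797.21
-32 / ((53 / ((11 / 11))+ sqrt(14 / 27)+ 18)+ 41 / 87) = -25966368 / 57989399+ 40368 * sqrt(42) / 57989399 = -0.44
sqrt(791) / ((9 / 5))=5*sqrt(791) / 9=15.62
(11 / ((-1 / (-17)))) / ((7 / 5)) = 935 / 7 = 133.57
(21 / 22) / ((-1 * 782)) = -21 / 17204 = -0.00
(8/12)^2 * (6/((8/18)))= 6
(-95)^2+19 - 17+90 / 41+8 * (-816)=102549 / 41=2501.20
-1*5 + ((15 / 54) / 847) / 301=-22945225 / 4589046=-5.00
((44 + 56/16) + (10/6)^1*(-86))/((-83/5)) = 5.77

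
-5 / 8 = -0.62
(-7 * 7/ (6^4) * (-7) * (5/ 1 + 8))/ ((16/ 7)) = 31213/ 20736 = 1.51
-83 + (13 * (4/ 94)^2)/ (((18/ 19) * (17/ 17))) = -1649629/ 19881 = -82.98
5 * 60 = 300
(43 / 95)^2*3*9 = 49923 / 9025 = 5.53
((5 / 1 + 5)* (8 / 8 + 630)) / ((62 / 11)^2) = 381755 / 1922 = 198.62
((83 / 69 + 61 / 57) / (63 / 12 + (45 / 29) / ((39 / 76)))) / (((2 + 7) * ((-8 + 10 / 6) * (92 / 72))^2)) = 161778240 / 347082911027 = 0.00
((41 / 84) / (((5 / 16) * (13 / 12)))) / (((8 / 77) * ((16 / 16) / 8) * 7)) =7216 / 455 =15.86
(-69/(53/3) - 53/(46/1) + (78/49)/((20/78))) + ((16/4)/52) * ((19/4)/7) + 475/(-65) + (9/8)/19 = -3567973671/590142280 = -6.05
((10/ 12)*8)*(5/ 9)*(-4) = -400/ 27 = -14.81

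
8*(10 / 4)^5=3125 / 4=781.25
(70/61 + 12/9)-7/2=-373/366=-1.02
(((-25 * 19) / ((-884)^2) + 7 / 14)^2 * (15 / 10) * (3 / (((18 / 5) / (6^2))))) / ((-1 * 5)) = -1370676636081 / 610673479936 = -2.24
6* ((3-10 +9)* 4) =48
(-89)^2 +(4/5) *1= 39609/5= 7921.80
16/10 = 8/5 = 1.60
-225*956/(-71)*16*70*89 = 21441168000/71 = 301988281.69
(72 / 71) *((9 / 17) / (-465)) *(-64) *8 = 110592 / 187085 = 0.59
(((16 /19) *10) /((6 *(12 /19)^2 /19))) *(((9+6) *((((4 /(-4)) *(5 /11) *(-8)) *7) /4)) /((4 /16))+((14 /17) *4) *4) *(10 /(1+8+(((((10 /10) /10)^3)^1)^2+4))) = 190463600000000 /9376715007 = 20312.40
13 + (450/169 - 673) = -111090/169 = -657.34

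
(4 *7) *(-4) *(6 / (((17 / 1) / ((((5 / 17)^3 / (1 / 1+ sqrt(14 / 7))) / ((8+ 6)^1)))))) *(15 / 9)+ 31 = 2599151 / 83521 - 10000 *sqrt(2) / 83521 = 30.95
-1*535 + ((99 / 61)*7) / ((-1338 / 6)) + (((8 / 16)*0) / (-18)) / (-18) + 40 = -6734178 / 13603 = -495.05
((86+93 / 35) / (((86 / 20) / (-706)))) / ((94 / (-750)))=1643038500 / 14147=116140.42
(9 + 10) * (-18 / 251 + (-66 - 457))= -2494529 / 251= -9938.36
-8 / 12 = -2 / 3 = -0.67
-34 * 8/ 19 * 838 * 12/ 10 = -1367616/ 95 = -14395.96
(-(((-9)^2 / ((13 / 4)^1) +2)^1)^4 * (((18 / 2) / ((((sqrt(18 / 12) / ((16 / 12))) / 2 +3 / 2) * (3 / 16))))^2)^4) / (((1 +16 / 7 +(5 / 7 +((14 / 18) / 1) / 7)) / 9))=-149259201330311060.41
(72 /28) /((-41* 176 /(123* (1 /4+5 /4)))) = -81 /1232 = -0.07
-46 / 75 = -0.61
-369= -369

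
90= 90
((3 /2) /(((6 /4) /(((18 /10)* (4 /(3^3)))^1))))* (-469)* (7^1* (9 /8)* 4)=-3939.60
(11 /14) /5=11 /70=0.16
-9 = -9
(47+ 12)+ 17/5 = 312/5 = 62.40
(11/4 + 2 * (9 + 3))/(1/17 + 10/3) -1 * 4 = 2689/692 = 3.89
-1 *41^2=-1681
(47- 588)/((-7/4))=2164/7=309.14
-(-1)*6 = 6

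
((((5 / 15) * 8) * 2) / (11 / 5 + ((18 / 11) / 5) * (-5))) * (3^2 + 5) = 12320 / 93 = 132.47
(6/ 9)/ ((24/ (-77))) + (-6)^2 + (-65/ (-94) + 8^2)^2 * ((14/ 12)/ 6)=269621011/ 318096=847.61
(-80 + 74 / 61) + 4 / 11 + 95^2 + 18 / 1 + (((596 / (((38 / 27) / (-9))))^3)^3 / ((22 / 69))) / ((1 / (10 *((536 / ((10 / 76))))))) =-247045273980913676196753436920255687973174199996961 / 11395970800511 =-21678300015461259771642510000000000000.00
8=8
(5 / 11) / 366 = 5 / 4026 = 0.00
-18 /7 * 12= -216 /7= -30.86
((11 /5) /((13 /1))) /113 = 11 /7345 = 0.00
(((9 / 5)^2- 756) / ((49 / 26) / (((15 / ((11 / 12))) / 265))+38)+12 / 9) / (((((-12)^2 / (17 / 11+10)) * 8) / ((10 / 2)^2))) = -1055233 / 436320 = -2.42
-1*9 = -9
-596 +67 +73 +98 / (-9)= -4202 / 9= -466.89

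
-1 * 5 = -5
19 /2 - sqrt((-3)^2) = 13 /2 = 6.50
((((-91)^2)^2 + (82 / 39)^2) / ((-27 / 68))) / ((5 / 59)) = -83692343977772 / 41067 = -2037946379.76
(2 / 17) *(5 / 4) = 5 / 34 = 0.15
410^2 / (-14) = -84050 / 7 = -12007.14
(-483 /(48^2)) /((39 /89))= -14329 /29952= -0.48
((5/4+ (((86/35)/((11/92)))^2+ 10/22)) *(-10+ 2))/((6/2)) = -502819202/444675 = -1130.76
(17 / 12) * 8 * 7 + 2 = 244 / 3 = 81.33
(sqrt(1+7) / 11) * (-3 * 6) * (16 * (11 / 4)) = -203.65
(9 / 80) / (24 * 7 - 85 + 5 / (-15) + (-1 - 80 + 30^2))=27 / 216400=0.00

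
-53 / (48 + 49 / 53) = -2809 / 2593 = -1.08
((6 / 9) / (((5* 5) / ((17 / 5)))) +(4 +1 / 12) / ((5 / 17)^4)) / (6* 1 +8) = 1364403 / 35000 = 38.98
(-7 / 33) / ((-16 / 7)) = 49 / 528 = 0.09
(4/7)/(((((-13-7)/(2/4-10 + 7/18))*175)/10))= 164/11025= 0.01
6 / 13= 0.46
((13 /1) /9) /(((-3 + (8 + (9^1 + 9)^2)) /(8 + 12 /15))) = 572 /14805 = 0.04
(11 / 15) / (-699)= -11 / 10485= -0.00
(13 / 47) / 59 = 0.00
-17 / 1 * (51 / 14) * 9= -7803 / 14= -557.36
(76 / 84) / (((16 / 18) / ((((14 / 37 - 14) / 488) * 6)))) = -1539 / 9028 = -0.17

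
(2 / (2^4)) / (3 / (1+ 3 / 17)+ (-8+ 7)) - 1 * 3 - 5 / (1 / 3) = -1111 / 62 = -17.92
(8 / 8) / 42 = 1 / 42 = 0.02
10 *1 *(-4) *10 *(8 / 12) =-800 / 3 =-266.67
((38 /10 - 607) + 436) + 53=-571 /5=-114.20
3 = 3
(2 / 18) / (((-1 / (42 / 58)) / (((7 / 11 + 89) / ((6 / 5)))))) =-595 / 99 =-6.01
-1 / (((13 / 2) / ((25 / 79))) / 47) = -2350 / 1027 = -2.29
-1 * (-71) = 71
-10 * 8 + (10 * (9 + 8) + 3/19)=1713/19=90.16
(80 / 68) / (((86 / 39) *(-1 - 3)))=-195 / 1462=-0.13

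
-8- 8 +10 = -6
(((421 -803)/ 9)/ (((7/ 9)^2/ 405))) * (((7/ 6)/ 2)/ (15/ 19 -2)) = 4409235/ 322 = 13693.28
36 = 36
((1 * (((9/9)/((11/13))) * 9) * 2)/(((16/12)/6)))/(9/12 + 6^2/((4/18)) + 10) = 4212/7601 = 0.55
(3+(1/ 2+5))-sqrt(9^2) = -1/ 2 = -0.50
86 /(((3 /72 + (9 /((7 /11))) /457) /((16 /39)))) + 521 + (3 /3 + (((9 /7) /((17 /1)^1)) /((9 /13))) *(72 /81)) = 78240383882 /77620725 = 1007.98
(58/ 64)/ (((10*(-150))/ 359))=-10411/ 48000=-0.22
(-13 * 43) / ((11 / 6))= -3354 / 11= -304.91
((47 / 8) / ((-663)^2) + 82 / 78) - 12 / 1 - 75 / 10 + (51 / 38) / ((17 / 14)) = -1158793159 / 66814488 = -17.34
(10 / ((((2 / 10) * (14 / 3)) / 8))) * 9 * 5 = 3857.14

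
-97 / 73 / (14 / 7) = -97 / 146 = -0.66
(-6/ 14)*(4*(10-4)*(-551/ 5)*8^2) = 2539008/ 35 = 72543.09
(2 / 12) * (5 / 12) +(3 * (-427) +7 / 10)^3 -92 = -9443821489009 / 4500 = -2098626997.56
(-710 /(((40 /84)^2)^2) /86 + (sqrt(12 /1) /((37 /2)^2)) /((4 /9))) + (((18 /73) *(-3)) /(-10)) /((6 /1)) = -1007917623 /6278000 + 18 *sqrt(3) /1369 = -160.52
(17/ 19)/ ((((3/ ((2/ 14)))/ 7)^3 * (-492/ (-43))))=731/ 252396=0.00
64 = 64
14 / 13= 1.08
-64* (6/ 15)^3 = -512/ 125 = -4.10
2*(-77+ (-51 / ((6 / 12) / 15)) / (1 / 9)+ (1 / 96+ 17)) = -1327679 / 48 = -27659.98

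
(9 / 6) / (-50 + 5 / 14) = -21 / 695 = -0.03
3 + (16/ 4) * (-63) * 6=-1509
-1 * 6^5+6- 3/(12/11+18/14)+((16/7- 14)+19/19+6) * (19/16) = -53131511/6832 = -7776.86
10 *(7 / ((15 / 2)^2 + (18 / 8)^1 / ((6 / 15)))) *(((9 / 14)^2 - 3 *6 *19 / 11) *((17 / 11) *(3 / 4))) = -374799 / 9317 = -40.23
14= 14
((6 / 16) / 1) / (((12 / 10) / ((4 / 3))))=5 / 12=0.42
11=11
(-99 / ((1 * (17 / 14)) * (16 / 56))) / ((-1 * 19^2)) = 4851 / 6137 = 0.79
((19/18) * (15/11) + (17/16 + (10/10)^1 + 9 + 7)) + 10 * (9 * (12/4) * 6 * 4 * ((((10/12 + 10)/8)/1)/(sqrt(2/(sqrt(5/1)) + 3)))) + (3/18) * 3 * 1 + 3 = 12145/528 + 8775 * sqrt(5)/sqrt(2 * sqrt(5) + 15) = 4469.57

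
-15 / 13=-1.15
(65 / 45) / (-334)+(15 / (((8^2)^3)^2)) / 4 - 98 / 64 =-634409619269615 / 413141494136832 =-1.54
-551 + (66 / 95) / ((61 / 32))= -3190933 / 5795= -550.64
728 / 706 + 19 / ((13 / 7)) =51681 / 4589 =11.26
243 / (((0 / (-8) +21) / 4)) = 324 / 7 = 46.29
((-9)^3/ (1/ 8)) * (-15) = 87480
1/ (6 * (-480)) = -1/ 2880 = -0.00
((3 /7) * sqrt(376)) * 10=60 * sqrt(94) /7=83.10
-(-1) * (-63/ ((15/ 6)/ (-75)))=1890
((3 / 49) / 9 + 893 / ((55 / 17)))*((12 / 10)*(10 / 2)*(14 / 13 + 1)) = 120509748 / 35035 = 3439.70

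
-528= -528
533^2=284089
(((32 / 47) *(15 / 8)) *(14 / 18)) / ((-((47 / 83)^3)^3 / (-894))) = 7799147449761785613160 / 52599132235830049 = 148275.21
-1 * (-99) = 99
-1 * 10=-10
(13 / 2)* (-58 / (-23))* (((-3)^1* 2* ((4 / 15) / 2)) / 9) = -1508 / 1035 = -1.46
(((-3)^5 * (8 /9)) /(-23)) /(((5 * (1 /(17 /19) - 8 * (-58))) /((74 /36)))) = 7548 /909305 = 0.01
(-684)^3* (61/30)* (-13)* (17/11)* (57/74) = 20491984725264/2035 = 10069771363.77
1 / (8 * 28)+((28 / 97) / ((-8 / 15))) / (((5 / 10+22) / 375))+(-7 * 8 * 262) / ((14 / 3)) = -68508735 / 21728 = -3153.02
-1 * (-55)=55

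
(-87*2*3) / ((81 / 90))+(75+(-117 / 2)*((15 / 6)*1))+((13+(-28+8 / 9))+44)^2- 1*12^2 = 31783 / 324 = 98.10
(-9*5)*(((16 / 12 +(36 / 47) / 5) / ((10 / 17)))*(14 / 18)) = -62356 / 705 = -88.45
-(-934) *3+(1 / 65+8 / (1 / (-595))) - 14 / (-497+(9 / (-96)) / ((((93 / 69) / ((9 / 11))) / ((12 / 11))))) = -1898296606411 / 969529535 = -1957.96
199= 199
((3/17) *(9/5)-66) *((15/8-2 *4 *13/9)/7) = 76301/840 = 90.83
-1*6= -6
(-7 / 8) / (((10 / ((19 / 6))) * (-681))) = 133 / 326880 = 0.00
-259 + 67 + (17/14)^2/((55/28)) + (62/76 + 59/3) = -7494959/43890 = -170.77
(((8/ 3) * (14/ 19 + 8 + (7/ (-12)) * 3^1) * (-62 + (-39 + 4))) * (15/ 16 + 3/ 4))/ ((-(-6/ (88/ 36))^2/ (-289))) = -200127587/ 1368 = -146292.10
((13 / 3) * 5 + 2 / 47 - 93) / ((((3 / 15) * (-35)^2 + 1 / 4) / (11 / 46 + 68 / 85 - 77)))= 351236984 / 15906915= 22.08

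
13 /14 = 0.93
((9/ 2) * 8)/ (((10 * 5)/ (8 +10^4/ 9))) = 20144/ 25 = 805.76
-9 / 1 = -9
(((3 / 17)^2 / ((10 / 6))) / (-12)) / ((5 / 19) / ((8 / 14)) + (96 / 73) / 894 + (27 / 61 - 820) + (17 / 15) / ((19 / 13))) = 340373961 / 178881238050203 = 0.00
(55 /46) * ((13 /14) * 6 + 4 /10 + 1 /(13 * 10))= 59851 /8372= 7.15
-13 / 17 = -0.76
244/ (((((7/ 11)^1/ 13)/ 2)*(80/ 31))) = 270413/ 70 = 3863.04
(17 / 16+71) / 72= 1153 / 1152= 1.00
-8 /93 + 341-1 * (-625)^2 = -390284.09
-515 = -515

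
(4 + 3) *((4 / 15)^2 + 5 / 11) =3.68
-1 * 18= -18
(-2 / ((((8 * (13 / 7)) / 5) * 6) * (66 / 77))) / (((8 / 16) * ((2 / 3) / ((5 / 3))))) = -1225 / 1872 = -0.65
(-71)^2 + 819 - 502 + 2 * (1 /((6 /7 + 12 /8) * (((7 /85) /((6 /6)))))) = 177154 /33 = 5368.30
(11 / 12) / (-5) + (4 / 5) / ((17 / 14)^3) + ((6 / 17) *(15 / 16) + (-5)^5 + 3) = -1840255907 / 589560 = -3121.41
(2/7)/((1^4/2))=4/7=0.57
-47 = -47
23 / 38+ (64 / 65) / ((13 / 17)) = 60779 / 32110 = 1.89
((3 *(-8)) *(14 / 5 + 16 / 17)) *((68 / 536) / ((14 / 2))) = -3816 / 2345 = -1.63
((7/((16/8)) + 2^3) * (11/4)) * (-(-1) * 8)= 253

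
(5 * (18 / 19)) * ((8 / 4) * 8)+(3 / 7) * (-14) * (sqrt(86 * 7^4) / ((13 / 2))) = 1440 / 19 - 588 * sqrt(86) / 13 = -343.66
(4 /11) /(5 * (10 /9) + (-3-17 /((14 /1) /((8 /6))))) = 252 /649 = 0.39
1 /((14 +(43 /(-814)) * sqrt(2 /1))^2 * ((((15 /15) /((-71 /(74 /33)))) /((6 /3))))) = -1362312151452054 /4216237218288481-10280406198216 * sqrt(2) /4216237218288481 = -0.33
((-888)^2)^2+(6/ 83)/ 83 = 621801639936.00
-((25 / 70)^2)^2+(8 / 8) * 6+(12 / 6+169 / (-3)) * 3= -6031937 / 38416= -157.02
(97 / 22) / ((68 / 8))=97 / 187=0.52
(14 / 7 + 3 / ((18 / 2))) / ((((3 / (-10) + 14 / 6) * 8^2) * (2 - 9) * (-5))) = 1 / 1952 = 0.00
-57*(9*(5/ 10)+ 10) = -1653/ 2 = -826.50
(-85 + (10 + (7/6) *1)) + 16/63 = -9271/126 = -73.58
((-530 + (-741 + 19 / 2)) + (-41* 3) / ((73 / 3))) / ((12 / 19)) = -1171141 / 584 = -2005.38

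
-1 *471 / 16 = -471 / 16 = -29.44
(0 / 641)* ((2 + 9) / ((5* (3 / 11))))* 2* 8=0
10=10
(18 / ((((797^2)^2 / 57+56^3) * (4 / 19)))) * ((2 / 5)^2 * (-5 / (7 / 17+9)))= -165699 / 161400193517200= -0.00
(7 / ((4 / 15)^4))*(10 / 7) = 253125 / 128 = 1977.54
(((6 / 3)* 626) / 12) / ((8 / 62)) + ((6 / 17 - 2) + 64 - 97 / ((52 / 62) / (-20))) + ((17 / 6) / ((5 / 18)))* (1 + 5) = 3245.21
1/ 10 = 0.10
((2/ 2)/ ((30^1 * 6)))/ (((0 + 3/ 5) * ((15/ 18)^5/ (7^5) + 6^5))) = 1210104/ 1016255023157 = 0.00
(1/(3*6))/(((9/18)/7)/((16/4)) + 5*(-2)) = -28/5031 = -0.01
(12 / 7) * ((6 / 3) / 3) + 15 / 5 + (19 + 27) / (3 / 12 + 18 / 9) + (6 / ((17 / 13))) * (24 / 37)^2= 38880341 / 1466199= 26.52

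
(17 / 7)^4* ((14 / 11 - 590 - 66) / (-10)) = 300759121 / 132055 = 2277.53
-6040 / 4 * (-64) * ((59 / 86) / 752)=178180 / 2021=88.16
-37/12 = -3.08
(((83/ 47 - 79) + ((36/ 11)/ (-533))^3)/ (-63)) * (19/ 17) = 1.37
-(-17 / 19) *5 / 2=85 / 38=2.24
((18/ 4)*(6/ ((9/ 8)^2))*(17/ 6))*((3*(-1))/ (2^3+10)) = -272/ 27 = -10.07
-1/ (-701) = 1/ 701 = 0.00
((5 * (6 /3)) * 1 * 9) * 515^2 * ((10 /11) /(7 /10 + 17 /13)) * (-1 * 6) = -64851253.92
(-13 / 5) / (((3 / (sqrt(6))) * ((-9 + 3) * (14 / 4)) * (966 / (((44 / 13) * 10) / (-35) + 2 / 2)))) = sqrt(6) / 710010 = 0.00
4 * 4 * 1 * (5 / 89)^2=400 / 7921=0.05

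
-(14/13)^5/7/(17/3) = -230496/6311981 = -0.04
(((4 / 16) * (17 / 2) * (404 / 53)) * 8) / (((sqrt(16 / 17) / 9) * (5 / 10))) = 2404.32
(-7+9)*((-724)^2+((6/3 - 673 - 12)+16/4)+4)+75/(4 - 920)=959053757/916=1047001.92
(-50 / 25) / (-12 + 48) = -0.06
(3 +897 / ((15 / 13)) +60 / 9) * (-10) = -23612 / 3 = -7870.67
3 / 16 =0.19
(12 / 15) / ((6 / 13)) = 26 / 15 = 1.73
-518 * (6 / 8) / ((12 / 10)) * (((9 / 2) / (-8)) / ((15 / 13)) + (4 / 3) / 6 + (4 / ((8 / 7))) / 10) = -15799 / 576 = -27.43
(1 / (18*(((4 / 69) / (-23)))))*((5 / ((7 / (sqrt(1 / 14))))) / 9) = -2645*sqrt(14) / 21168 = -0.47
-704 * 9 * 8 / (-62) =817.55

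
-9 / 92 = -0.10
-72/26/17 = -36/221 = -0.16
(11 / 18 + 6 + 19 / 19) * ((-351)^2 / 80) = 1875393 / 160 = 11721.21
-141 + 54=-87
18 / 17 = 1.06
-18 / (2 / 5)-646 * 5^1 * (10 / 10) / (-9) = 2825 / 9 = 313.89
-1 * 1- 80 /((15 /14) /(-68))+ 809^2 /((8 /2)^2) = 2207107 /48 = 45981.40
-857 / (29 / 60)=-51420 / 29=-1773.10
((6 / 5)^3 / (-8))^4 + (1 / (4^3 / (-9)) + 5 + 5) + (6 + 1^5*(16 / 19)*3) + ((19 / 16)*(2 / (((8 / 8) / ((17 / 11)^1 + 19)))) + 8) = 245520536289191 / 3265625000000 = 75.18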